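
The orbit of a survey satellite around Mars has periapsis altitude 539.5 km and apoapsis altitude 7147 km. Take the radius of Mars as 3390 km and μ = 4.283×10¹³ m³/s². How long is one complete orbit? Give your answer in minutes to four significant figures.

r_p = 3390 + 539.5 = 3929.5 km = 3.9295×10⁶ m.
r_a = 3390 + 7147 = 10537 km = 1.0537×10⁷ m.
Semi-major axis a = (r_p + r_a)/2 = (3929.5 + 10537)/2 = 7233.2 km = 7.233×10⁶ m.
By Kepler's third law T = 2π√(a³/μ) = 2π × 2.973×10³ = 1.868×10⁴ s.
= 311.3 minutes.

T ≈ 311.3 minutes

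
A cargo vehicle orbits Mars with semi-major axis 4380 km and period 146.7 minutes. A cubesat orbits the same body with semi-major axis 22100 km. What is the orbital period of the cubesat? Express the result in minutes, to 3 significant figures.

Kepler's third law: T² ∝ a³, so T₂ = T₁ (a₂/a₁)^(3/2).
a₂/a₁ = 5.046, (a₂/a₁)^(3/2) = 11.33.
T₂ = 146.7 × 11.33 = 1663 minutes.

T₂ ≈ 1660 minutes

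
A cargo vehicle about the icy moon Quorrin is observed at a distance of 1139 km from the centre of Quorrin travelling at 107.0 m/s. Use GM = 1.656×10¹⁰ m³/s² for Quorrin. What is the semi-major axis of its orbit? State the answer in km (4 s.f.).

r = 1.139×10⁶ m.
Vis-viva rearranged: 1/a = 2/r − v²/μ = 1.756×10⁻⁶ − 6.914×10⁻⁷ = 1.065×10⁻⁶ m⁻¹.
a = 9.394×10⁵ m = 939.35 km.

a ≈ 939.4 km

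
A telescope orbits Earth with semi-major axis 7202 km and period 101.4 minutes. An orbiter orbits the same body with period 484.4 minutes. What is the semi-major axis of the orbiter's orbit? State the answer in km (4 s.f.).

a₂ ≈ 20430 km

Kepler's third law: a³ ∝ T², so a₂ = a₁ (T₂/T₁)^(2/3).
T₂/T₁ = 4.777, (T₂/T₁)^(2/3) = 2.836.
a₂ = 7202 × 2.836 = 20430 km.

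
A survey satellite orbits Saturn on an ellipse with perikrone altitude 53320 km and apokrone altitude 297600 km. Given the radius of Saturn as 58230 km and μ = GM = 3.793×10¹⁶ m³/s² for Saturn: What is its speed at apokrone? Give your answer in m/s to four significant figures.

r_p = 58230 + 53320 = 111550 km = 1.1155×10⁸ m.
r_a = 58230 + 297600 = 355830 km = 3.5583×10⁸ m.
Semi-major axis a = (r_p + r_a)/2 = 2.3369×10⁵ km = 2.337×10⁸ m.
Vis-viva: v² = μ(2/r − 1/a) = 3.793×10¹⁶ × (5.621×10⁻⁹ − 4.279×10⁻⁹) = 5.088×10⁷ m²/s².
v = 7133 m/s.

v ≈ 7133 m/s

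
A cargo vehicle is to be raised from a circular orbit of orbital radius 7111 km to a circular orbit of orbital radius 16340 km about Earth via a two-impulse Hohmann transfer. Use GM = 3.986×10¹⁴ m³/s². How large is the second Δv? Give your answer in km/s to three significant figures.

Δv ≈ 1.09 km/s

r₁ = 7111 km = 7.111×10⁶ m.
r₂ = 16340 km = 1.634×10⁷ m.
Transfer ellipse a_t = (r₁ + r₂)/2 = 1.173×10⁷ m.
At r₁: circular v_c1 = √(μ/r₁) = 7487 m/s; transfer-perigee v_p = √[μ(2/r₁ − 1/a_t)] = 8838 m/s.
At r₂: circular v_c2 = √(μ/r₂) = 4939 m/s; transfer-apogee v_a = √[μ(2/r₂ − 1/a_t)] = 3846 m/s.
Δv₂ = v_c2 − v_a = 1093 m/s.
= 1.093 km/s.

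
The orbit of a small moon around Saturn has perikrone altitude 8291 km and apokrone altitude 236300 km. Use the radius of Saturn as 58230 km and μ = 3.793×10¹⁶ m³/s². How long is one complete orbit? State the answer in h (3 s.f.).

r_p = 58230 + 8291 = 66521 km = 6.6521×10⁷ m.
r_a = 58230 + 236300 = 294530 km = 2.9453×10⁸ m.
Semi-major axis a = (r_p + r_a)/2 = (66521 + 2.9453×10⁵)/2 = 1.8053×10⁵ km = 1.805×10⁸ m.
By Kepler's third law T = 2π√(a³/μ) = 2π × 1.245×10⁴ = 7.825×10⁴ s.
= 21.74 h.

T ≈ 21.7 h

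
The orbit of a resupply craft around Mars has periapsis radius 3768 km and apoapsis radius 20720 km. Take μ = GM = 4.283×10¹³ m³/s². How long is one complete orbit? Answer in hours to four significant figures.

T ≈ 11.43 hours

Semi-major axis a = (r_p + r_a)/2 = (3768.0 + 20720)/2 = 12244 km = 1.224×10⁷ m.
By Kepler's third law T = 2π√(a³/μ) = 2π × 6.547×10³ = 4.113×10⁴ s.
= 11.43 hours.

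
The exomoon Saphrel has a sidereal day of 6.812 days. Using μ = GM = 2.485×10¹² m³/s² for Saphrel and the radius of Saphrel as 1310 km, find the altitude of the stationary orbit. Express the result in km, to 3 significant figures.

T = 6.812 days = 5.886×10⁵ s.
A synchronous orbit has period T, so by Kepler's third law a = (μT²/4π²)^(1/3).
μT²/4π² = 2.485×10¹² × (5.886×10⁵)² / 39.48 = 2.180×10²² m³.
a = 2.794×10⁷ m = 27937 km.
Altitude h = a − R = 27937 − 1310 = 26627 km.

h_sync ≈ 26600 km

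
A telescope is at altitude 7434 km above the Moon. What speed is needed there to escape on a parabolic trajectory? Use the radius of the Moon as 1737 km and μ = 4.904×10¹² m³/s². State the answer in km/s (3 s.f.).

v_esc ≈ 1.03 km/s

r = 1737 + 7434 = 9171.0 km = 9.1710×10⁶ m.
Escape speed v_esc = √(2μ/r) = √(2 × 4.904×10¹² / 9.171×10⁶) = √(1.069×10⁶) = 1034 m/s.
= 1.034 km/s.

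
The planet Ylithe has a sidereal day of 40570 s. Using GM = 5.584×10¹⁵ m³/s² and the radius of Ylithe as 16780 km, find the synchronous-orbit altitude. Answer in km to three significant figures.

h_sync ≈ 44700 km

A synchronous orbit has period T, so by Kepler's third law a = (μT²/4π²)^(1/3).
μT²/4π² = 5.584×10¹⁵ × (4.057×10⁴)² / 39.48 = 2.328×10²³ m³.
a = 6.152×10⁷ m = 61517 km.
Altitude h = a − R = 61517 − 16780 = 44737 km.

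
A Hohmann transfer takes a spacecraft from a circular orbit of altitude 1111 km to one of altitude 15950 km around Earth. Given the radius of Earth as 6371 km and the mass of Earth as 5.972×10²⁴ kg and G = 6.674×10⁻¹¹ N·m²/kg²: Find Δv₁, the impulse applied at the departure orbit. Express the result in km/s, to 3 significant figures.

μ = GM = 6.674×10⁻¹¹ × 5.972×10²⁴ = 3.986×10¹⁴ m³/s².
r₁ = 6371 + 1111 = 7482.0 km = 7.4820×10⁶ m.
r₂ = 6371 + 15950 = 22321 km = 2.2321×10⁷ m.
Transfer ellipse a_t = (r₁ + r₂)/2 = 1.490×10⁷ m.
At r₁: circular v_c1 = √(μ/r₁) = 7299 m/s; transfer-perigee v_p = √[μ(2/r₁ − 1/a_t)] = 8933 m/s.
Δv₁ = v_p − v_c1 = 1634 m/s.
= 1.634 km/s.

Δv ≈ 1.63 km/s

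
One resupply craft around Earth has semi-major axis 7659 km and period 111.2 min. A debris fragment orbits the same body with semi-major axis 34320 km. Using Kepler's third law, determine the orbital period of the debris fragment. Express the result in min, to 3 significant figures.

Kepler's third law: T² ∝ a³, so T₂ = T₁ (a₂/a₁)^(3/2).
a₂/a₁ = 4.481, (a₂/a₁)^(3/2) = 9.486.
T₂ = 111.2 × 9.486 = 1055 min.

T₂ ≈ 1050 min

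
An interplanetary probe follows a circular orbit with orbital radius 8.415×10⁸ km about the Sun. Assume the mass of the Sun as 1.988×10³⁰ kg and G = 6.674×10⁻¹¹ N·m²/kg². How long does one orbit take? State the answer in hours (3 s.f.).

μ = GM = 6.674×10⁻¹¹ × 1.988×10³⁰ = 1.327×10²⁰ m³/s².
r = 8.415×10⁸ km = 8.415×10¹¹ m.
Kepler's third law: T = 2π√(r³/μ) = 2π√((8.415×10¹¹)³ / 1.327×10²⁰).
r³/μ = 4.491×10¹⁵ s², so T = 2π × 6.702×10⁷ = 4.211×10⁸ s.
Converting: 4.211×10⁸ s ÷ 3600 = 1.170×10⁵ hours.

T ≈ 117000 hours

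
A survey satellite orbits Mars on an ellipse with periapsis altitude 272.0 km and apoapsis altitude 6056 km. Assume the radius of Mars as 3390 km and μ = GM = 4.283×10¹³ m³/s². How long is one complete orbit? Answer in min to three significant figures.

r_p = 3390 + 272.0 = 3662.0 km = 3.6620×10⁶ m.
r_a = 3390 + 6056 = 9446.0 km = 9.4460×10⁶ m.
Semi-major axis a = (r_p + r_a)/2 = (3662.0 + 9446.0)/2 = 6554.0 km = 6.554×10⁶ m.
By Kepler's third law T = 2π√(a³/μ) = 2π × 2.564×10³ = 1.611×10⁴ s.
= 268.5 min.

T ≈ 268 min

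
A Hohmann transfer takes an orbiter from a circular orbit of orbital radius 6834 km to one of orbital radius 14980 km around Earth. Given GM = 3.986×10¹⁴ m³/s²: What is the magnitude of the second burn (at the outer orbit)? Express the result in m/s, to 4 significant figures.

r₁ = 6834 km = 6.834×10⁶ m.
r₂ = 14980 km = 1.498×10⁷ m.
Transfer ellipse a_t = (r₁ + r₂)/2 = 1.091×10⁷ m.
At r₁: circular v_c1 = √(μ/r₁) = 7637 m/s; transfer-perigee v_p = √[μ(2/r₁ − 1/a_t)] = 8950 m/s.
At r₂: circular v_c2 = √(μ/r₂) = 5158 m/s; transfer-apogee v_a = √[μ(2/r₂ − 1/a_t)] = 4083 m/s.
Δv₂ = v_c2 − v_a = 1075 m/s.

Δv ≈ 1075 m/s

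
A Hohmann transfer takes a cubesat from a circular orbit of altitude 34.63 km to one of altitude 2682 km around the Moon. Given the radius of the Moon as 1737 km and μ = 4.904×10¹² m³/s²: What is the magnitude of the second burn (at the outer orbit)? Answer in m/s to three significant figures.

r₁ = 1737 + 34.63 = 1771.6 km = 1.7716×10⁶ m.
r₂ = 1737 + 2682 = 4419.0 km = 4.4190×10⁶ m.
Transfer ellipse a_t = (r₁ + r₂)/2 = 3.095×10⁶ m.
At r₁: circular v_c1 = √(μ/r₁) = 1664 m/s; transfer-perilune v_p = √[μ(2/r₁ − 1/a_t)] = 1988 m/s.
At r₂: circular v_c2 = √(μ/r₂) = 1053 m/s; transfer-apolune v_a = √[μ(2/r₂ − 1/a_t)] = 797.0 m/s.
Δv₂ = v_c2 − v_a = 256.5 m/s.

Δv ≈ 256 m/s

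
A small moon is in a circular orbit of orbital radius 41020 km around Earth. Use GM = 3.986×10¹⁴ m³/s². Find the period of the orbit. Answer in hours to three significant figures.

T ≈ 23.0 hours

r = 41020 km = 4.102×10⁷ m.
Kepler's third law: T = 2π√(r³/μ) = 2π√((4.102×10⁷)³ / 3.986×10¹⁴).
r³/μ = 1.732×10⁸ s², so T = 2π × 1.316×10⁴ = 8.268×10⁴ s.
Converting: 8.268×10⁴ s ÷ 3600 = 22.97 hours.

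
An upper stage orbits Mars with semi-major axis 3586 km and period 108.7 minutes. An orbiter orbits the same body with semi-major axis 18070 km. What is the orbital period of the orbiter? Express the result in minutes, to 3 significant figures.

T₂ ≈ 1230 minutes

Kepler's third law: T² ∝ a³, so T₂ = T₁ (a₂/a₁)^(3/2).
a₂/a₁ = 5.039, (a₂/a₁)^(3/2) = 11.31.
T₂ = 108.7 × 11.31 = 1230 minutes.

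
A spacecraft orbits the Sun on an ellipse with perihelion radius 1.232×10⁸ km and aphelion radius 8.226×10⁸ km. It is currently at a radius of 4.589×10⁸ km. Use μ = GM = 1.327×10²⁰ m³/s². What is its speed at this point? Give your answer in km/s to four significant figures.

v ≈ 17.25 km/s

Semi-major axis a = (r_p + r_a)/2 = 4.7290×10⁸ km = 4.729×10¹¹ m.
Vis-viva: v² = μ(2/r − 1/a) = 1.327×10²⁰ × (4.358×10⁻¹² − 2.115×10⁻¹²) = 2.977×10⁸ m²/s².
v = 17250 m/s = 17.25 km/s.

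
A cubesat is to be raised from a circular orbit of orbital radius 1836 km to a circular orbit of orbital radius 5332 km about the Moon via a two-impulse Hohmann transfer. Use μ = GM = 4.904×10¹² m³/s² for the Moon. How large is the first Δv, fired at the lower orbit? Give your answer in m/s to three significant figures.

r₁ = 1836 km = 1.836×10⁶ m.
r₂ = 5332 km = 5.332×10⁶ m.
Transfer ellipse a_t = (r₁ + r₂)/2 = 3.584×10⁶ m.
At r₁: circular v_c1 = √(μ/r₁) = 1634 m/s; transfer-perilune v_p = √[μ(2/r₁ − 1/a_t)] = 1993 m/s.
Δv₁ = v_p − v_c1 = 359.1 m/s.

Δv ≈ 359 m/s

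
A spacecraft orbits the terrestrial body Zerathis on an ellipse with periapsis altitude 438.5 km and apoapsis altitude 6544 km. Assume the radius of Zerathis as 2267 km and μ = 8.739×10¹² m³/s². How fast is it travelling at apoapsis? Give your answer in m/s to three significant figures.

r_p = 2267 + 438.5 = 2705.5 km = 2.7055×10⁶ m.
r_a = 2267 + 6544 = 8811.0 km = 8.8110×10⁶ m.
Semi-major axis a = (r_p + r_a)/2 = 5758.2 km = 5.758×10⁶ m.
Vis-viva: v² = μ(2/r − 1/a) = 8.739×10¹² × (2.270×10⁻⁷ − 1.737×10⁻⁷) = 4.660×10⁵ m²/s².
v = 682.6 m/s.

v ≈ 683 m/s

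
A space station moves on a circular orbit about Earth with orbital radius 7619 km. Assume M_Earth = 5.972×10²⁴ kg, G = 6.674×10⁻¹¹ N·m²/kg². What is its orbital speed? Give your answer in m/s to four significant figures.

v ≈ 7233 m/s

μ = GM = 6.674×10⁻¹¹ × 5.972×10²⁴ = 3.986×10¹⁴ m³/s².
r = 7619 km = 7.619×10⁶ m.
For a circular orbit v = √(μ/r) = √(3.986×10¹⁴ / 7.619×10⁶) = √(5.231×10⁷) = 7233 m/s.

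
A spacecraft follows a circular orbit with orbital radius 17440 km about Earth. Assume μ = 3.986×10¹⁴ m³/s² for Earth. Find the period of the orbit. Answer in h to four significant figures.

T ≈ 6.367 h

r = 17440 km = 1.744×10⁷ m.
Kepler's third law: T = 2π√(r³/μ) = 2π√((1.744×10⁷)³ / 3.986×10¹⁴).
r³/μ = 1.331×10⁷ s², so T = 2π × 3.648×10³ = 2.292×10⁴ s.
Converting: 2.292×10⁴ s ÷ 3600 = 6.367 h.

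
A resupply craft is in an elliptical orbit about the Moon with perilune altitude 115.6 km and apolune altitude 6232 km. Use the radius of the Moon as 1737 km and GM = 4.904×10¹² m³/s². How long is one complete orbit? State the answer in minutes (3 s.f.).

T ≈ 515 minutes

r_p = 1737 + 115.6 = 1852.6 km = 1.8526×10⁶ m.
r_a = 1737 + 6232 = 7969.0 km = 7.9690×10⁶ m.
Semi-major axis a = (r_p + r_a)/2 = (1852.6 + 7969.0)/2 = 4910.8 km = 4.911×10⁶ m.
By Kepler's third law T = 2π√(a³/μ) = 2π × 4.914×10³ = 3.088×10⁴ s.
= 514.6 minutes.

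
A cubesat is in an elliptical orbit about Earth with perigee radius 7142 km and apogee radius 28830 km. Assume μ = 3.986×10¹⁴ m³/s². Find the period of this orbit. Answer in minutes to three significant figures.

Semi-major axis a = (r_p + r_a)/2 = (7142.0 + 28830)/2 = 17986 km = 1.799×10⁷ m.
By Kepler's third law T = 2π√(a³/μ) = 2π × 3.821×10³ = 2.401×10⁴ s.
= 400.1 minutes.

T ≈ 400 minutes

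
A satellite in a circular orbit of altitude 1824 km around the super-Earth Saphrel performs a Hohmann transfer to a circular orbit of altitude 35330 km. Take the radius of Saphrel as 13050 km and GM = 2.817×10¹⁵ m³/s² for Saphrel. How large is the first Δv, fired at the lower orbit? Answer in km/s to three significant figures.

r₁ = 13050 + 1824 = 14874 km = 1.4874×10⁷ m.
r₂ = 13050 + 35330 = 48380 km = 4.8380×10⁷ m.
Transfer ellipse a_t = (r₁ + r₂)/2 = 3.163×10⁷ m.
At r₁: circular v_c1 = √(μ/r₁) = 13760 m/s; transfer-periapsis v_p = √[μ(2/r₁ − 1/a_t)] = 17020 m/s.
Δv₁ = v_p − v_c1 = 3259 m/s.
= 3.259 km/s.

Δv ≈ 3.26 km/s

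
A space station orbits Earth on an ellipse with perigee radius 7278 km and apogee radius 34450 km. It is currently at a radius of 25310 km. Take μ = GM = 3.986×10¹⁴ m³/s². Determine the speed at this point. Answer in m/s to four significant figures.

v ≈ 3520 m/s

Semi-major axis a = (r_p + r_a)/2 = 20864 km = 2.086×10⁷ m.
Vis-viva: v² = μ(2/r − 1/a) = 3.986×10¹⁴ × (7.902×10⁻⁸ − 4.793×10⁻⁸) = 1.239×10⁷ m²/s².
v = 3520 m/s.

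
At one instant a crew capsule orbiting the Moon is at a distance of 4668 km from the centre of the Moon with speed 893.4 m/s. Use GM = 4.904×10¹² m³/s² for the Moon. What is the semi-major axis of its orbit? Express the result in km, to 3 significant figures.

a ≈ 3760 km

r = 4.668×10⁶ m.
Specific orbital energy ε = v²/2 − μ/r = (893.4)²/2 − 4.904×10¹²/4.668×10⁶ = -6.515×10⁵ J/kg.
Since ε = −μ/(2a), a = −μ/(2ε) = 3.764×10⁶ m = 3763.8 km.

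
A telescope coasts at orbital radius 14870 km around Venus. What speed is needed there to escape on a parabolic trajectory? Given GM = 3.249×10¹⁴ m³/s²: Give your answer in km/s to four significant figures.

r = 14870 km = 1.487×10⁷ m.
Escape speed v_esc = √(2μ/r) = √(2 × 3.249×10¹⁴ / 1.487×10⁷) = √(4.370×10⁷) = 6611 m/s.
= 6.611 km/s.

v_esc ≈ 6.611 km/s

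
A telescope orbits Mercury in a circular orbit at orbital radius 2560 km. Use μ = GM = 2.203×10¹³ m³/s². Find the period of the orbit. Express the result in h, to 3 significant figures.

T ≈ 1.52 h

r = 2560 km = 2.560×10⁶ m.
Kepler's third law: T = 2π√(r³/μ) = 2π√((2.560×10⁶)³ / 2.203×10¹³).
r³/μ = 7.616×10⁵ s², so T = 2π × 8.727×10² = 5.483×10³ s.
Converting: 5.483×10³ s ÷ 3600 = 1.523 h.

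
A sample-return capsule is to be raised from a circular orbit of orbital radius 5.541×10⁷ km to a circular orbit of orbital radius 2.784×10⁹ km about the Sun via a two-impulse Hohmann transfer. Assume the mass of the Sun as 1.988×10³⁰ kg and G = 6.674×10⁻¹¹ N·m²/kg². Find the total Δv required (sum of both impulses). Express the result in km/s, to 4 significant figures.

μ = GM = 6.674×10⁻¹¹ × 1.988×10³⁰ = 1.327×10²⁰ m³/s².
r₁ = 5.541×10⁷ km = 5.541×10¹⁰ m.
r₂ = 2.784×10⁹ km = 2.784×10¹² m.
Transfer ellipse a_t = (r₁ + r₂)/2 = 1.420×10¹² m.
At r₁: circular v_c1 = √(μ/r₁) = 48930 m/s; transfer-perihelion v_p = √[μ(2/r₁ − 1/a_t)] = 68520 m/s.
Δv₁ = v_p − v_c1 = 19590 m/s.
At r₂: circular v_c2 = √(μ/r₂) = 6903 m/s; transfer-aphelion v_a = √[μ(2/r₂ − 1/a_t)] = 1364 m/s.
Δv₂ = v_c2 − v_a = 5540 m/s.
Total Δv = Δv₁ + Δv₂ = 25130 m/s = 25.13 km/s.

Δv_total ≈ 25.13 km/s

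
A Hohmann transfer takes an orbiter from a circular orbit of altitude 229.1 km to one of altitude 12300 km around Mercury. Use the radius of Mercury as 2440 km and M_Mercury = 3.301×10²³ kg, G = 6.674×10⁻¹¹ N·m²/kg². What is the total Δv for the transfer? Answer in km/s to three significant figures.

Δv_total ≈ 1.41 km/s

μ = GM = 6.674×10⁻¹¹ × 3.301×10²³ = 2.203×10¹³ m³/s².
r₁ = 2440 + 229.1 = 2669.1 km = 2.6691×10⁶ m.
r₂ = 2440 + 12300 = 14740 km = 1.4740×10⁷ m.
Transfer ellipse a_t = (r₁ + r₂)/2 = 8.705×10⁶ m.
At r₁: circular v_c1 = √(μ/r₁) = 2873 m/s; transfer-periherm v_p = √[μ(2/r₁ − 1/a_t)] = 3739 m/s.
Δv₁ = v_p − v_c1 = 865.6 m/s.
At r₂: circular v_c2 = √(μ/r₂) = 1223 m/s; transfer-apoherm v_a = √[μ(2/r₂ − 1/a_t)] = 677.0 m/s.
Δv₂ = v_c2 − v_a = 545.6 m/s.
Total Δv = Δv₁ + Δv₂ = 1411 m/s = 1.411 km/s.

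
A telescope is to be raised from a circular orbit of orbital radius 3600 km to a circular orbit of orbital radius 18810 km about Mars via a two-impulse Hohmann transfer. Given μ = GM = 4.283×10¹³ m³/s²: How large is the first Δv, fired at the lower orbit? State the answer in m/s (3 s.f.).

Δv ≈ 1020 m/s

r₁ = 3600 km = 3.600×10⁶ m.
r₂ = 18810 km = 1.881×10⁷ m.
Transfer ellipse a_t = (r₁ + r₂)/2 = 1.120×10⁷ m.
At r₁: circular v_c1 = √(μ/r₁) = 3449 m/s; transfer-periapsis v_p = √[μ(2/r₁ − 1/a_t)] = 4469 m/s.
Δv₁ = v_p − v_c1 = 1020 m/s.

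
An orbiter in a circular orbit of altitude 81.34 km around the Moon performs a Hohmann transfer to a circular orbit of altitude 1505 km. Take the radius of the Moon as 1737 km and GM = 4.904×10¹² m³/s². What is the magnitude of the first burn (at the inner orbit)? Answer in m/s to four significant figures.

Δv ≈ 216.7 m/s

r₁ = 1737 + 81.34 = 1818.3 km = 1.8183×10⁶ m.
r₂ = 1737 + 1505 = 3242.0 km = 3.2420×10⁶ m.
Transfer ellipse a_t = (r₁ + r₂)/2 = 2.530×10⁶ m.
At r₁: circular v_c1 = √(μ/r₁) = 1642 m/s; transfer-perilune v_p = √[μ(2/r₁ − 1/a_t)] = 1859 m/s.
Δv₁ = v_p − v_c1 = 216.7 m/s.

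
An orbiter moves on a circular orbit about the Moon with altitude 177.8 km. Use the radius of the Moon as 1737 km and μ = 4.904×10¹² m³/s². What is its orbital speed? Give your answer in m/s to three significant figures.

v ≈ 1600 m/s

r = 1737 + 177.8 = 1914.8 km = 1.9148×10⁶ m.
For a circular orbit v = √(μ/r) = √(4.904×10¹² / 1.915×10⁶) = √(2.561×10⁶) = 1600 m/s.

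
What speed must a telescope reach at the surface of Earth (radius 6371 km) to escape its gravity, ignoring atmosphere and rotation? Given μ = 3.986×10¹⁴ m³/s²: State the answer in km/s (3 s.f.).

r = R = 6.371×10⁶ m.
Escape speed v_esc = √(2μ/r) = √(2 × 3.986×10¹⁴ / 6.371×10⁶) = √(1.251×10⁸) = 11190 m/s.
= 11.19 km/s.

v_esc ≈ 11.2 km/s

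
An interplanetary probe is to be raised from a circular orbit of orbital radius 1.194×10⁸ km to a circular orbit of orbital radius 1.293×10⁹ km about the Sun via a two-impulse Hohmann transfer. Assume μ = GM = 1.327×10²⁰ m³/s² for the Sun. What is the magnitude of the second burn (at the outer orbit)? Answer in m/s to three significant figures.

r₁ = 1.194×10⁸ km = 1.194×10¹¹ m.
r₂ = 1.293×10⁹ km = 1.293×10¹² m.
Transfer ellipse a_t = (r₁ + r₂)/2 = 7.062×10¹¹ m.
At r₁: circular v_c1 = √(μ/r₁) = 33340 m/s; transfer-perihelion v_p = √[μ(2/r₁ − 1/a_t)] = 45110 m/s.
At r₂: circular v_c2 = √(μ/r₂) = 10130 m/s; transfer-aphelion v_a = √[μ(2/r₂ − 1/a_t)] = 4166 m/s.
Δv₂ = v_c2 − v_a = 5965 m/s.

Δv ≈ 5970 m/s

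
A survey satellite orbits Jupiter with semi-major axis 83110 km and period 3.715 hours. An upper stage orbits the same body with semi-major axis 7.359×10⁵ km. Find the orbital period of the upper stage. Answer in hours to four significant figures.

Kepler's third law: T² ∝ a³, so T₂ = T₁ (a₂/a₁)^(3/2).
a₂/a₁ = 8.855, (a₂/a₁)^(3/2) = 26.35.
T₂ = 3.715 × 26.35 = 97.88 hours.

T₂ ≈ 97.88 hours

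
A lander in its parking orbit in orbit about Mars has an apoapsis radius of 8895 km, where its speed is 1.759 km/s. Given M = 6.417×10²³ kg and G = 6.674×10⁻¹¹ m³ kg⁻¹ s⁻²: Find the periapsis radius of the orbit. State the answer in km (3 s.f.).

μ = GM = 6.674×10⁻¹¹ × 6.417×10²³ = 4.283×10¹³ m³/s².
r_a = 8.895×10⁶ m.
Specific energy ε = v²/2 − μ/r = -3.268×10⁶ J/kg, so a = −μ/(2ε) = 6.553×10⁶ m.
The apsides satisfy r_p + r_a = 2a, so the periapsis radius is 2a − r_a = 4.211×10⁶ m = 4211.2 km.

periapsis radius ≈ 4210 km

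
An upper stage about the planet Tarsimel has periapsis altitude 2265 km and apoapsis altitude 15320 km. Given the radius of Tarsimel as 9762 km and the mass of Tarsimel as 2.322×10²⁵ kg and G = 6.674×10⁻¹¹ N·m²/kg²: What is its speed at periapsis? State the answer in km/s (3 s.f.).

v ≈ 13.2 km/s

μ = GM = 6.674×10⁻¹¹ × 2.322×10²⁵ = 1.550×10¹⁵ m³/s².
r_p = 9762 + 2265 = 12027 km = 1.2027×10⁷ m.
r_a = 9762 + 15320 = 25082 km = 2.5082×10⁷ m.
Semi-major axis a = (r_p + r_a)/2 = 18554 km = 1.855×10⁷ m.
Vis-viva: v² = μ(2/r − 1/a) = 1.550×10¹⁵ × (1.663×10⁻⁷ − 5.390×10⁻⁸) = 1.742×10⁸ m²/s².
v = 13200 m/s = 13.20 km/s.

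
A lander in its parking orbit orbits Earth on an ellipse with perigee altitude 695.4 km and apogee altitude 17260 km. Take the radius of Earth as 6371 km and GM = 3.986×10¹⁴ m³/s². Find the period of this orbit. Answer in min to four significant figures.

T ≈ 315.4 min

r_p = 6371 + 695.4 = 7066.4 km = 7.0664×10⁶ m.
r_a = 6371 + 17260 = 23631 km = 2.3631×10⁷ m.
Semi-major axis a = (r_p + r_a)/2 = (7066.4 + 23631)/2 = 15349 km = 1.535×10⁷ m.
By Kepler's third law T = 2π√(a³/μ) = 2π × 3.012×10³ = 1.892×10⁴ s.
= 315.4 min.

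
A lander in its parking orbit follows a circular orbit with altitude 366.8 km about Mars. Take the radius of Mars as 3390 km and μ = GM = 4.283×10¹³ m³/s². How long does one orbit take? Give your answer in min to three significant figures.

T ≈ 117 min

r = 3390 + 366.8 = 3756.8 km = 3.7568×10⁶ m.
Kepler's third law: T = 2π√(r³/μ) = 2π√((3.757×10⁶)³ / 4.283×10¹³).
r³/μ = 1.238×10⁶ s², so T = 2π × 1.113×10³ = 6.991×10³ s.
Converting: 6.991×10³ s ÷ 60.00 = 116.5 min.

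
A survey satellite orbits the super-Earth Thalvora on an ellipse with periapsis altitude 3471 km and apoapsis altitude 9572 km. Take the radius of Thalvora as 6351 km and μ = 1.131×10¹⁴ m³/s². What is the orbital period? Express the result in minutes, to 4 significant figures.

T ≈ 454.8 minutes

r_p = 6351 + 3471 = 9822.0 km = 9.8220×10⁶ m.
r_a = 6351 + 9572 = 15923 km = 1.5923×10⁷ m.
Semi-major axis a = (r_p + r_a)/2 = (9822.0 + 15923)/2 = 12872 km = 1.287×10⁷ m.
By Kepler's third law T = 2π√(a³/μ) = 2π × 4.343×10³ = 2.729×10⁴ s.
= 454.8 minutes.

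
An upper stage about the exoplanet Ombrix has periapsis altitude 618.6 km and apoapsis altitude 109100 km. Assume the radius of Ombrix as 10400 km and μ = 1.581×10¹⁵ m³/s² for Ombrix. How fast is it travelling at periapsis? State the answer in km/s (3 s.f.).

v ≈ 16.2 km/s

r_p = 10400 + 618.6 = 11019 km = 1.1019×10⁷ m.
r_a = 10400 + 109100 = 119500 km = 1.1950×10⁸ m.
Semi-major axis a = (r_p + r_a)/2 = 65259 km = 6.526×10⁷ m.
Vis-viva: v² = μ(2/r − 1/a) = 1.581×10¹⁵ × (1.815×10⁻⁷ − 1.532×10⁻⁸) = 2.627×10⁸ m²/s².
v = 16210 m/s = 16.21 km/s.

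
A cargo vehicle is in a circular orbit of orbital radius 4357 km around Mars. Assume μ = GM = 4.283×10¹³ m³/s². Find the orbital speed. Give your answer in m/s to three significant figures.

v ≈ 3140 m/s

r = 4357 km = 4.357×10⁶ m.
For a circular orbit v = √(μ/r) = √(4.283×10¹³ / 4.357×10⁶) = √(9.830×10⁶) = 3135 m/s.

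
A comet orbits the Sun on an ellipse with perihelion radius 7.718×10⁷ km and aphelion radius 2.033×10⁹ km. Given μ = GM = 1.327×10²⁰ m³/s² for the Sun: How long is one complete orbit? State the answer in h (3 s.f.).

Semi-major axis a = (r_p + r_a)/2 = (7.7180×10⁷ + 2.0330×10⁹)/2 = 1.0551×10⁹ km = 1.055×10¹² m.
By Kepler's third law T = 2π√(a³/μ) = 2π × 9.408×10⁷ = 5.911×10⁸ s.
= 1.642×10⁵ h.

T ≈ 164000 h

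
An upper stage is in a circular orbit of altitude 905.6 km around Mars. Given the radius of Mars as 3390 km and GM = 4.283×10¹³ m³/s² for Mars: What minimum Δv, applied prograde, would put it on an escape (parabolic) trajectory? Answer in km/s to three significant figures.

Δv ≈ 1.31 km/s

r = 3390 + 905.6 = 4295.6 km = 4.2956×10⁶ m.
Circular speed v_c = √(μ/r) = 3158 m/s.
Escape speed v_esc = √(2μ/r) = √2 × v_c = 4466 m/s.
Δv = v_esc − v_c = 1308 m/s = 1.308 km/s.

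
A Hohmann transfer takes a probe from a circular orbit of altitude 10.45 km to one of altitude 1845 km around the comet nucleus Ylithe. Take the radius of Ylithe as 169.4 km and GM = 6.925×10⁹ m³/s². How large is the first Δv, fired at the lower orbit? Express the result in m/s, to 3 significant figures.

Δv ≈ 69.7 m/s

r₁ = 169.4 + 10.45 = 179.85 km = 1.7985×10⁵ m.
r₂ = 169.4 + 1845 = 2014.4 km = 2.0144×10⁶ m.
Transfer ellipse a_t = (r₁ + r₂)/2 = 1.097×10⁶ m.
At r₁: circular v_c1 = √(μ/r₁) = 196.2 m/s; transfer-periapsis v_p = √[μ(2/r₁ − 1/a_t)] = 265.9 m/s.
Δv₁ = v_p − v_c1 = 69.66 m/s.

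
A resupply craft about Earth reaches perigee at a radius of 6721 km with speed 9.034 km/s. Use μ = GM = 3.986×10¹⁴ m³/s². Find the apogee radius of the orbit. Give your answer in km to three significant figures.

apogee radius ≈ 14800 km

r_p = 6.721×10⁶ m.
Specific energy ε = v²/2 − μ/r = -1.850×10⁷ J/kg, so a = −μ/(2ε) = 1.077×10⁷ m.
The apsides satisfy r_p + r_a = 2a, so the apogee radius is 2a − r_p = 1.482×10⁷ m = 14825 km.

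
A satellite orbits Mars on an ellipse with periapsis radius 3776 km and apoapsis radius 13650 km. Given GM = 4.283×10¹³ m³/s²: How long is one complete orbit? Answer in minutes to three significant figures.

T ≈ 412 minutes

Semi-major axis a = (r_p + r_a)/2 = (3776.0 + 13650)/2 = 8713.0 km = 8.713×10⁶ m.
By Kepler's third law T = 2π√(a³/μ) = 2π × 3.930×10³ = 2.469×10⁴ s.
= 411.5 minutes.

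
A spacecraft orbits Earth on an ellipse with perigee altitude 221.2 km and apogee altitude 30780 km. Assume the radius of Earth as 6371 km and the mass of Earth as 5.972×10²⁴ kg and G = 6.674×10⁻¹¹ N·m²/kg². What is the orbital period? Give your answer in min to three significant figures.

μ = GM = 6.674×10⁻¹¹ × 5.972×10²⁴ = 3.986×10¹⁴ m³/s².
r_p = 6371 + 221.2 = 6592.2 km = 6.5922×10⁶ m.
r_a = 6371 + 30780 = 37151 km = 3.7151×10⁷ m.
Semi-major axis a = (r_p + r_a)/2 = (6592.2 + 37151)/2 = 21872 km = 2.187×10⁷ m.
By Kepler's third law T = 2π√(a³/μ) = 2π × 5.124×10³ = 3.219×10⁴ s.
= 536.5 min.

T ≈ 537 min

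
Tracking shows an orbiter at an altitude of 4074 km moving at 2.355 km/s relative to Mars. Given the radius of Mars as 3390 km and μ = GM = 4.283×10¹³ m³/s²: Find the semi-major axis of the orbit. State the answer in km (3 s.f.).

a ≈ 7220 km

r = 3390 + 4074 = 7464.0 km = 7.464×10⁶ m.
Vis-viva rearranged: 1/a = 2/r − v²/μ = 2.680×10⁻⁷ − 1.295×10⁻⁷ = 1.385×10⁻⁷ m⁻¹.
a = 7.222×10⁶ m = 7222.1 km.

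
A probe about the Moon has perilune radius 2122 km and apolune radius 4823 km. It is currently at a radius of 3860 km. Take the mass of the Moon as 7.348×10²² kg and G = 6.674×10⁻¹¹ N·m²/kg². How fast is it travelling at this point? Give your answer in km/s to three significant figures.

μ = GM = 6.674×10⁻¹¹ × 7.348×10²² = 4.904×10¹² m³/s².
Semi-major axis a = (r_p + r_a)/2 = 3472.5 km = 3.472×10⁶ m.
Vis-viva: v² = μ(2/r − 1/a) = 4.904×10¹² × (5.181×10⁻⁷ − 2.880×10⁻⁷) = 1.129×10⁶ m²/s².
v = 1062 m/s = 1.062 km/s.

v ≈ 1.06 km/s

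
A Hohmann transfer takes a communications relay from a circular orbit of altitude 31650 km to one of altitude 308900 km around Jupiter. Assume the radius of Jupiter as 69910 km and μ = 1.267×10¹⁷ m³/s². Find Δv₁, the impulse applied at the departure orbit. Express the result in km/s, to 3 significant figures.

r₁ = 69910 + 31650 = 101560 km = 1.0156×10⁸ m.
r₂ = 69910 + 308900 = 378810 km = 3.7881×10⁸ m.
Transfer ellipse a_t = (r₁ + r₂)/2 = 2.402×10⁸ m.
At r₁: circular v_c1 = √(μ/r₁) = 35320 m/s; transfer-perijove v_p = √[μ(2/r₁ − 1/a_t)] = 44360 m/s.
Δv₁ = v_p − v_c1 = 9037 m/s.
= 9.037 km/s.

Δv ≈ 9.04 km/s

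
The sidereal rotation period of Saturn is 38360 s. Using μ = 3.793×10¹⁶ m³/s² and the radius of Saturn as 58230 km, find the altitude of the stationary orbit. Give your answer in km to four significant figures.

h_sync ≈ 54000 km

A synchronous orbit has period T, so by Kepler's third law a = (μT²/4π²)^(1/3).
μT²/4π² = 3.793×10¹⁶ × (3.836×10⁴)² / 39.48 = 1.414×10²⁴ m³.
a = 1.122×10⁸ m = 1.1223×10⁵ km.
Altitude h = a − R = 1.1223×10⁵ − 58230 = 54005 km.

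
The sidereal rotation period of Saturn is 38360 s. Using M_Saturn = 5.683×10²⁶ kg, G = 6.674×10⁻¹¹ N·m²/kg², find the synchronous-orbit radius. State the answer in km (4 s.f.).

μ = GM = 6.674×10⁻¹¹ × 5.683×10²⁶ = 3.793×10¹⁶ m³/s².
A synchronous orbit has period T, so by Kepler's third law a = (μT²/4π²)^(1/3).
μT²/4π² = 3.793×10¹⁶ × (3.836×10⁴)² / 39.48 = 1.414×10²⁴ m³.
a = 1.122×10⁸ m = 1.1223×10⁵ km.

r_sync ≈ 1.122×10⁵ km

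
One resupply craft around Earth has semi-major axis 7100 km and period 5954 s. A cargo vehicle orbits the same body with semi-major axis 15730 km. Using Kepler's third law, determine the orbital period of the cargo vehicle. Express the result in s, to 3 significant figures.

Kepler's third law: T² ∝ a³, so T₂ = T₁ (a₂/a₁)^(3/2).
a₂/a₁ = 2.215, (a₂/a₁)^(3/2) = 3.298.
T₂ = 5954 × 3.298 = 19630 s.

T₂ ≈ 19600 s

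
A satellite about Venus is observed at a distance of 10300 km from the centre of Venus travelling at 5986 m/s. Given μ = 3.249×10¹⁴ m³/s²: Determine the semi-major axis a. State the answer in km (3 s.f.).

a ≈ 11900 km

r = 1.030×10⁷ m.
Specific orbital energy ε = v²/2 − μ/r = (5986)²/2 − 3.249×10¹⁴/1.030×10⁷ = -1.363×10⁷ J/kg.
Since ε = −μ/(2a), a = −μ/(2ε) = 1.192×10⁷ m = 11921 km.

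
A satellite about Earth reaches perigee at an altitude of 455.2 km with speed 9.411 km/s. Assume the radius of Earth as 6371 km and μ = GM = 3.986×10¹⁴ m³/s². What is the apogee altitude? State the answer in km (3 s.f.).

r_p = 6371 + 455.2 = 6826.2 km = 6.826×10⁶ m.
Specific energy ε = v²/2 − μ/r = -1.411×10⁷ J/kg, so a = −μ/(2ε) = 1.413×10⁷ m.
The apsides satisfy r_p + r_a = 2a, so the apogee radius is 2a − r_p = 2.142×10⁷ m = 21425 km.
Apogee altitude = 21425 − 6371 = 15054 km.

apogee altitude ≈ 15100 km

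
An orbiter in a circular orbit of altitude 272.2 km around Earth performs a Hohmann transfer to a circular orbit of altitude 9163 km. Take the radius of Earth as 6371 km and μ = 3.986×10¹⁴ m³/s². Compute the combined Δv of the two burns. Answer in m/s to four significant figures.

Δv_total ≈ 2567 m/s

r₁ = 6371 + 272.2 = 6643.2 km = 6.6432×10⁶ m.
r₂ = 6371 + 9163 = 15534 km = 1.5534×10⁷ m.
Transfer ellipse a_t = (r₁ + r₂)/2 = 1.109×10⁷ m.
At r₁: circular v_c1 = √(μ/r₁) = 7746 m/s; transfer-perigee v_p = √[μ(2/r₁ − 1/a_t)] = 9168 m/s.
Δv₁ = v_p − v_c1 = 1422 m/s.
At r₂: circular v_c2 = √(μ/r₂) = 5066 m/s; transfer-apogee v_a = √[μ(2/r₂ − 1/a_t)] = 3921 m/s.
Δv₂ = v_c2 − v_a = 1145 m/s.
Total Δv = Δv₁ + Δv₂ = 2567 m/s.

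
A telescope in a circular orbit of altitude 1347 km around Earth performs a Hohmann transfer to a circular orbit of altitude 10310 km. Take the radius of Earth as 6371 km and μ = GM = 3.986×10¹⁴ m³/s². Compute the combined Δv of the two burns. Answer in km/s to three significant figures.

r₁ = 6371 + 1347 = 7718.0 km = 7.7180×10⁶ m.
r₂ = 6371 + 10310 = 16681 km = 1.6681×10⁷ m.
Transfer ellipse a_t = (r₁ + r₂)/2 = 1.220×10⁷ m.
At r₁: circular v_c1 = √(μ/r₁) = 7186 m/s; transfer-perigee v_p = √[μ(2/r₁ − 1/a_t)] = 8403 m/s.
Δv₁ = v_p − v_c1 = 1217 m/s.
At r₂: circular v_c2 = √(μ/r₂) = 4888 m/s; transfer-apogee v_a = √[μ(2/r₂ − 1/a_t)] = 3888 m/s.
Δv₂ = v_c2 − v_a = 1000 m/s.
Total Δv = Δv₁ + Δv₂ = 2217 m/s = 2.217 km/s.

Δv_total ≈ 2.22 km/s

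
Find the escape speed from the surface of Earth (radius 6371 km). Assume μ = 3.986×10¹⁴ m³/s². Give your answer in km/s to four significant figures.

v_esc ≈ 11.19 km/s

r = R = 6.371×10⁶ m.
Escape speed v_esc = √(2μ/r) = √(2 × 3.986×10¹⁴ / 6.371×10⁶) = √(1.251×10⁸) = 11190 m/s.
= 11.19 km/s.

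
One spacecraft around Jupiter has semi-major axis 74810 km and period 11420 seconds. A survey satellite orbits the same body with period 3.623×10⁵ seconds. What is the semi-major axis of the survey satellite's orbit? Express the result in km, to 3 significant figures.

Kepler's third law: a³ ∝ T², so a₂ = a₁ (T₂/T₁)^(2/3).
T₂/T₁ = 31.73, (T₂/T₁)^(2/3) = 10.02.
a₂ = 74810 × 10.02 = 7.497×10⁵ km.

a₂ ≈ 7.50×10⁵ km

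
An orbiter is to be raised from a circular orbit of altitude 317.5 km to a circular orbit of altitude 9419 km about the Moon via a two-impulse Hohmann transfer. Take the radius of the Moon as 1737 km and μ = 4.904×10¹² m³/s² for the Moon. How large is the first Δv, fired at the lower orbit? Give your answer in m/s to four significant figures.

Δv ≈ 462.9 m/s

r₁ = 1737 + 317.5 = 2054.5 km = 2.0545×10⁶ m.
r₂ = 1737 + 9419 = 11156 km = 1.1156×10⁷ m.
Transfer ellipse a_t = (r₁ + r₂)/2 = 6.605×10⁶ m.
At r₁: circular v_c1 = √(μ/r₁) = 1545 m/s; transfer-perilune v_p = √[μ(2/r₁ − 1/a_t)] = 2008 m/s.
Δv₁ = v_p − v_c1 = 462.9 m/s.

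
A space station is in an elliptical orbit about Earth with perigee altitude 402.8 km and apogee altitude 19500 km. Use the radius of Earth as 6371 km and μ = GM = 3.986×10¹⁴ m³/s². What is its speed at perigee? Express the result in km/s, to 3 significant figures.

v ≈ 9.66 km/s

r_p = 6371 + 402.8 = 6773.8 km = 6.7738×10⁶ m.
r_a = 6371 + 19500 = 25871 km = 2.5871×10⁷ m.
Semi-major axis a = (r_p + r_a)/2 = 16322 km = 1.632×10⁷ m.
Vis-viva: v² = μ(2/r − 1/a) = 3.986×10¹⁴ × (2.953×10⁻⁷ − 6.127×10⁻⁸) = 9.327×10⁷ m²/s².
v = 9658 m/s = 9.658 km/s.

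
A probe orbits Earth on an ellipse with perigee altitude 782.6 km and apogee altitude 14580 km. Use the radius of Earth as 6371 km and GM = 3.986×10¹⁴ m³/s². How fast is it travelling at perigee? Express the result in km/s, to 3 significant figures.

v ≈ 9.11 km/s

r_p = 6371 + 782.6 = 7153.6 km = 7.1536×10⁶ m.
r_a = 6371 + 14580 = 20951 km = 2.0951×10⁷ m.
Semi-major axis a = (r_p + r_a)/2 = 14052 km = 1.405×10⁷ m.
Vis-viva: v² = μ(2/r − 1/a) = 3.986×10¹⁴ × (2.796×10⁻⁷ − 7.116×10⁻⁸) = 8.307×10⁷ m²/s².
v = 9115 m/s = 9.115 km/s.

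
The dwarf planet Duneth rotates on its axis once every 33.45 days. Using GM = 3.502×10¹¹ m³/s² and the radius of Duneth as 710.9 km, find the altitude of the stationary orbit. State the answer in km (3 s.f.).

T = 33.45 days = 2.890×10⁶ s.
A synchronous orbit has period T, so by Kepler's third law a = (μT²/4π²)^(1/3).
μT²/4π² = 3.502×10¹¹ × (2.890×10⁶)² / 39.48 = 7.409×10²² m³.
a = 4.200×10⁷ m = 42001 km.
Altitude h = a − R = 42001 − 710.9 = 41290 km.

h_sync ≈ 41300 km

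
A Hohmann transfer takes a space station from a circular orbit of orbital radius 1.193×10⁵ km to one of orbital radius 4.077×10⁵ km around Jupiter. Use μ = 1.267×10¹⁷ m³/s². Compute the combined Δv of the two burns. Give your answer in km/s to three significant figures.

Δv_total ≈ 13.7 km/s

r₁ = 1.193×10⁵ km = 1.193×10⁸ m.
r₂ = 4.077×10⁵ km = 4.077×10⁸ m.
Transfer ellipse a_t = (r₁ + r₂)/2 = 2.635×10⁸ m.
At r₁: circular v_c1 = √(μ/r₁) = 32590 m/s; transfer-perijove v_p = √[μ(2/r₁ − 1/a_t)] = 40540 m/s.
Δv₁ = v_p − v_c1 = 7948 m/s.
At r₂: circular v_c2 = √(μ/r₂) = 17630 m/s; transfer-apojove v_a = √[μ(2/r₂ − 1/a_t)] = 11860 m/s.
Δv₂ = v_c2 − v_a = 5767 m/s.
Total Δv = Δv₁ + Δv₂ = 13710 m/s = 13.71 km/s.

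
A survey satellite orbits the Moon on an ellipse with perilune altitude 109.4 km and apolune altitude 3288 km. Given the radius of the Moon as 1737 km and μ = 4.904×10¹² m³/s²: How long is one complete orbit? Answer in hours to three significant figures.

r_p = 1737 + 109.4 = 1846.4 km = 1.8464×10⁶ m.
r_a = 1737 + 3288 = 5025.0 km = 5.0250×10⁶ m.
Semi-major axis a = (r_p + r_a)/2 = (1846.4 + 5025.0)/2 = 3435.7 km = 3.436×10⁶ m.
By Kepler's third law T = 2π√(a³/μ) = 2π × 2.876×10³ = 1.807×10⁴ s.
= 5.019 hours.

T ≈ 5.02 hours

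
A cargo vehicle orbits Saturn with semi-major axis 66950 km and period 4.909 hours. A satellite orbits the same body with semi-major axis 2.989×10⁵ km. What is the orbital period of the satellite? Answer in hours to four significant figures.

Kepler's third law: T² ∝ a³, so T₂ = T₁ (a₂/a₁)^(3/2).
a₂/a₁ = 4.465, (a₂/a₁)^(3/2) = 9.433.
T₂ = 4.909 × 9.433 = 46.31 hours.

T₂ ≈ 46.31 hours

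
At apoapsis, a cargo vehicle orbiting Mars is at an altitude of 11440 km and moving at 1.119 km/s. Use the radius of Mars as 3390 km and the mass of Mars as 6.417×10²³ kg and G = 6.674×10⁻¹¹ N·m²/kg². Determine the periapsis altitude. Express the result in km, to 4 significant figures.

μ = GM = 6.674×10⁻¹¹ × 6.417×10²³ = 4.283×10¹³ m³/s².
r_a = 3390 + 11440 = 14830 km = 1.483×10⁷ m.
Specific energy ε = v²/2 − μ/r = -2.262×10⁶ J/kg, so a = −μ/(2ε) = 9.468×10⁶ m.
The apsides satisfy r_p + r_a = 2a, so the periapsis radius is 2a − r_a = 4.105×10⁶ m = 4105.1 km.
Periapsis altitude = 4105.1 − 3390 = 715.06 km.

periapsis altitude ≈ 715.1 km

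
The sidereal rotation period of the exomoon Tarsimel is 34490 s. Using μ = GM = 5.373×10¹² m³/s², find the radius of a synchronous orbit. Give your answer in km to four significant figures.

A synchronous orbit has period T, so by Kepler's third law a = (μT²/4π²)^(1/3).
μT²/4π² = 5.373×10¹² × (3.449×10⁴)² / 39.48 = 1.619×10²⁰ m³.
a = 5.450×10⁶ m = 5450.2 km.

r_sync ≈ 5450 km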